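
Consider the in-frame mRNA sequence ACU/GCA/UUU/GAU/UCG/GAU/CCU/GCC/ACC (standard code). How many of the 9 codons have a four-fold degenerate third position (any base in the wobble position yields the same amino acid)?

6

Codon 1 ACU (Thr): third position 4-fold.
Codon 2 GCA (Ala): third position 4-fold.
Codon 3 UUU (Phe): third position 2-fold.
Codon 4 GAU (Asp): third position 2-fold.
Codon 5 UCG (Ser): third position 4-fold.
Codon 6 GAU (Asp): third position 2-fold.
Codon 7 CCU (Pro): third position 4-fold.
Codon 8 GCC (Ala): third position 4-fold.
Codon 9 ACC (Thr): third position 4-fold.
Four-fold degenerate third positions: 6.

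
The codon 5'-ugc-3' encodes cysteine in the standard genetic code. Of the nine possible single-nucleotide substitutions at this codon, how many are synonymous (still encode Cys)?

Position 1: none → 0 synonymous.
Position 2: none → 0 synonymous.
Position 3: UGU → 1 synonymous.
Total: 0 + 0 + 1 = 1.

1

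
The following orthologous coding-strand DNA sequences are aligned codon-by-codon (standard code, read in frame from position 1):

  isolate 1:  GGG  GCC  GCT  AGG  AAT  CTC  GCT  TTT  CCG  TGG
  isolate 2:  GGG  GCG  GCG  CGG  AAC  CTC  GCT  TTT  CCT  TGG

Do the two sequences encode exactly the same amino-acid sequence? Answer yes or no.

Codon 1: GGG Gly / GGG Gly — identical.
Codon 2: GCC Ala / GCG Ala — synonymous.
Codon 3: GCT Ala / GCG Ala — synonymous.
Codon 4: AGG Arg / CGG Arg — synonymous.
Codon 5: AAT Asn / AAC Asn — synonymous.
Codon 6: CTC Leu / CTC Leu — identical.
Codon 7: GCT Ala / GCT Ala — identical.
Codon 8: TTT Phe / TTT Phe — identical.
Codon 9: CCG Pro / CCT Pro — synonymous.
Codon 10: TGG Trp / TGG Trp — identical.
Nonsynonymous differences: 0 → same protein.

yes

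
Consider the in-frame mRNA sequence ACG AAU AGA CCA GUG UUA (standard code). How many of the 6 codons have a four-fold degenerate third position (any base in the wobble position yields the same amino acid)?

3

Codon 1 ACG (Thr): third position 4-fold.
Codon 2 AAU (Asn): third position 2-fold.
Codon 3 AGA (Arg): third position 2-fold.
Codon 4 CCA (Pro): third position 4-fold.
Codon 5 GUG (Val): third position 4-fold.
Codon 6 UUA (Leu): third position 2-fold.
Four-fold degenerate third positions: 3.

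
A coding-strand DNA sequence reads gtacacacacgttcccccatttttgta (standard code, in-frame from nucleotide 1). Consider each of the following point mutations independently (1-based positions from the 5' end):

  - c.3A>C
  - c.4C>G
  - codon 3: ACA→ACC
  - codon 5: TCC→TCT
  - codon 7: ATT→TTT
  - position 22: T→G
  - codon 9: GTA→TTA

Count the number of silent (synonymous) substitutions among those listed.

3

Codon 1: GTA (Val) → GTC (Val) — synonymous.
Codon 2: CAC (His) → GAC (Asp) — missense.
Codon 3: ACA (Thr) → ACC (Thr) — synonymous.
Codon 5: TCC (Ser) → TCT (Ser) — synonymous.
Codon 7: ATT (Ile) → TTT (Phe) — missense.
Codon 8: TTT (Phe) → GTT (Val) — missense.
Codon 9: GTA (Val) → TTA (Leu) — missense.
Synonymous: 3 of 7.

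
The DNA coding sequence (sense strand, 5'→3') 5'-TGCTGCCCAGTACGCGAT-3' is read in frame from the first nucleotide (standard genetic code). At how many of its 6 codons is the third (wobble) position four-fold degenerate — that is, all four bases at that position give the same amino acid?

3

Codon 1 TGC (Cys): third position 2-fold.
Codon 2 TGC (Cys): third position 2-fold.
Codon 3 CCA (Pro): third position 4-fold.
Codon 4 GTA (Val): third position 4-fold.
Codon 5 CGC (Arg): third position 4-fold.
Codon 6 GAT (Asp): third position 2-fold.
Four-fold degenerate third positions: 3.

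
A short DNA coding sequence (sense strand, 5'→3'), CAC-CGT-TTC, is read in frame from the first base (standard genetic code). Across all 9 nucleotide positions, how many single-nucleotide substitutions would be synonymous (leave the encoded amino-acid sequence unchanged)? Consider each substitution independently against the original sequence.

Codon 1 (CAC, His): 1 synonymous substitution.
Codon 2 (CGT, Arg): 3 synonymous substitutions.
Codon 3 (TTC, Phe): 1 synonymous substitution.
Total: 1 + 3 + 1 = 5.

5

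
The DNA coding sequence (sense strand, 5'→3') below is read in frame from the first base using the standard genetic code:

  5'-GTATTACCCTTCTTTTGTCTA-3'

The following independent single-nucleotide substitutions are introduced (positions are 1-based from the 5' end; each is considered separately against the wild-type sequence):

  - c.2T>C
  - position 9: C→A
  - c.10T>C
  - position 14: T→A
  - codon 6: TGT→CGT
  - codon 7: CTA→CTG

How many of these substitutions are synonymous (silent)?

2

Codon 1: GTA (Val) → GCA (Ala) — missense.
Codon 3: CCC (Pro) → CCA (Pro) — synonymous.
Codon 4: TTC (Phe) → CTC (Leu) — missense.
Codon 5: TTT (Phe) → TAT (Tyr) — missense.
Codon 6: TGT (Cys) → CGT (Arg) — missense.
Codon 7: CTA (Leu) → CTG (Leu) — synonymous.
Synonymous: 2 of 6.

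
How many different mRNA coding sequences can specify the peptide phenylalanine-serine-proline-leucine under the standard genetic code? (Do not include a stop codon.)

Phe: 2 codons.
Ser: 6 codons.
Pro: 4 codons.
Leu: 6 codons.
2 × 6 × 4 × 6 = 288.

288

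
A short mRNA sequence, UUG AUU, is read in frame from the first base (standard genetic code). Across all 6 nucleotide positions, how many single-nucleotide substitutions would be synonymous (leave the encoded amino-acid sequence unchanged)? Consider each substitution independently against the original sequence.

4

Codon 1 (UUG, Leu): 2 synonymous substitutions.
Codon 2 (AUU, Ile): 2 synonymous substitutions.
Total: 2 + 2 = 4.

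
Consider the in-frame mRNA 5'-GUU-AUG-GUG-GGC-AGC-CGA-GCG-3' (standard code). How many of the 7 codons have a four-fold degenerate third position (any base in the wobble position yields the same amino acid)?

Codon 1 GUU (Val): third position 4-fold.
Codon 2 AUG (Met): third position 1-fold.
Codon 3 GUG (Val): third position 4-fold.
Codon 4 GGC (Gly): third position 4-fold.
Codon 5 AGC (Ser): third position 2-fold.
Codon 6 CGA (Arg): third position 4-fold.
Codon 7 GCG (Ala): third position 4-fold.
Four-fold degenerate third positions: 5.

5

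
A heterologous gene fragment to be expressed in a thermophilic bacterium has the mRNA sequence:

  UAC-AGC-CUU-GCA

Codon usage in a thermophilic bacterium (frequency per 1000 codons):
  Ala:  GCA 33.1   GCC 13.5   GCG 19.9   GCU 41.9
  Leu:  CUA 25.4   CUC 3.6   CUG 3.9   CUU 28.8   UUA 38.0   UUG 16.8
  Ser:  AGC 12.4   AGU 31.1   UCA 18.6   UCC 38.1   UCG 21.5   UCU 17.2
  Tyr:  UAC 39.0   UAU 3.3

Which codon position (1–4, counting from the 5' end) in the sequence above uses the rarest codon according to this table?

2

Codon 1 UAC (Tyr): 39.0 per 1000.
Codon 2 AGC (Ser): 12.4 per 1000.
Codon 3 CUU (Leu): 28.8 per 1000.
Codon 4 GCA (Ala): 33.1 per 1000.
Lowest frequency is 12.4 at codon 2.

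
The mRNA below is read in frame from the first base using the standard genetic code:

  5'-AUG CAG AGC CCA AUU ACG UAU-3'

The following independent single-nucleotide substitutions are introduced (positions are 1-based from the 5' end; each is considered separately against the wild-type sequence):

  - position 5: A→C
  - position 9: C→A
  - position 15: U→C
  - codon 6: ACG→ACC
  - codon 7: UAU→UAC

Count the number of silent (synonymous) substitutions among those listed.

3

Codon 2: CAG (Gln) → CCG (Pro) — missense.
Codon 3: AGC (Ser) → AGA (Arg) — missense.
Codon 5: AUU (Ile) → AUC (Ile) — synonymous.
Codon 6: ACG (Thr) → ACC (Thr) — synonymous.
Codon 7: UAU (Tyr) → UAC (Tyr) — synonymous.
Synonymous: 3 of 5.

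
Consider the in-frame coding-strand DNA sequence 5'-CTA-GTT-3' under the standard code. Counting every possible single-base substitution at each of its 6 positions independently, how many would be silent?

Codon 1 (CTA, Leu): 4 synonymous substitutions.
Codon 2 (GTT, Val): 3 synonymous substitutions.
Total: 4 + 3 = 7.

7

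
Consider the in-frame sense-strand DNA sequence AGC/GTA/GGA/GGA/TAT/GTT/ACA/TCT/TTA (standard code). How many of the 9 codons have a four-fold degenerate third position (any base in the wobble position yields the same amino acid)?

Codon 1 AGC (Ser): third position 2-fold.
Codon 2 GTA (Val): third position 4-fold.
Codon 3 GGA (Gly): third position 4-fold.
Codon 4 GGA (Gly): third position 4-fold.
Codon 5 TAT (Tyr): third position 2-fold.
Codon 6 GTT (Val): third position 4-fold.
Codon 7 ACA (Thr): third position 4-fold.
Codon 8 TCT (Ser): third position 4-fold.
Codon 9 TTA (Leu): third position 2-fold.
Four-fold degenerate third positions: 6.

6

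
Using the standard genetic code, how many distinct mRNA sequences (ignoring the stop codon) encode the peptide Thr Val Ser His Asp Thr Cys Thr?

Thr: 4 codons.
Val: 4 codons.
Ser: 6 codons.
His: 2 codons.
Asp: 2 codons.
Thr: 4 codons.
Cys: 2 codons.
Thr: 4 codons.
4 × 4 × 6 × 2 × 2 × 4 × 2 × 4 = 12288.

12288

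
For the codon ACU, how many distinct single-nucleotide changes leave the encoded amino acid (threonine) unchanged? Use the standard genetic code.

3

Position 1: none → 0 synonymous.
Position 2: none → 0 synonymous.
Position 3: ACC, ACA, ACG → 3 synonymous.
Total: 0 + 0 + 3 = 3.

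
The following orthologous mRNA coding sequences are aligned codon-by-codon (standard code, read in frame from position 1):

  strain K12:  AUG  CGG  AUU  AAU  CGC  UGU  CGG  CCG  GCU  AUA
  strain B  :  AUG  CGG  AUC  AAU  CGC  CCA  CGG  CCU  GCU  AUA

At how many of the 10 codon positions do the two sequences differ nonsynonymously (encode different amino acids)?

Codon 1: AUG Met / AUG Met — identical.
Codon 2: CGG Arg / CGG Arg — identical.
Codon 3: AUU Ile / AUC Ile — synonymous.
Codon 4: AAU Asn / AAU Asn — identical.
Codon 5: CGC Arg / CGC Arg — identical.
Codon 6: UGU Cys / CCA Pro — nonsynonymous.
Codon 7: CGG Arg / CGG Arg — identical.
Codon 8: CCG Pro / CCU Pro — synonymous.
Codon 9: GCU Ala / GCU Ala — identical.
Codon 10: AUA Ile / AUA Ile — identical.
Nonsynonymous differences: 1.

1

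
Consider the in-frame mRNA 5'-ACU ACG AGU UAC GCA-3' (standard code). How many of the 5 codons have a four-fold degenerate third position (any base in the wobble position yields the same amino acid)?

Codon 1 ACU (Thr): third position 4-fold.
Codon 2 ACG (Thr): third position 4-fold.
Codon 3 AGU (Ser): third position 2-fold.
Codon 4 UAC (Tyr): third position 2-fold.
Codon 5 GCA (Ala): third position 4-fold.
Four-fold degenerate third positions: 3.

3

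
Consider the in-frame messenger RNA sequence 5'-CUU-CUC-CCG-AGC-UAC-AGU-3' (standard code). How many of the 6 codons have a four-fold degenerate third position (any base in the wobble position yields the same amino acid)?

Codon 1 CUU (Leu): third position 4-fold.
Codon 2 CUC (Leu): third position 4-fold.
Codon 3 CCG (Pro): third position 4-fold.
Codon 4 AGC (Ser): third position 2-fold.
Codon 5 UAC (Tyr): third position 2-fold.
Codon 6 AGU (Ser): third position 2-fold.
Four-fold degenerate third positions: 3.

3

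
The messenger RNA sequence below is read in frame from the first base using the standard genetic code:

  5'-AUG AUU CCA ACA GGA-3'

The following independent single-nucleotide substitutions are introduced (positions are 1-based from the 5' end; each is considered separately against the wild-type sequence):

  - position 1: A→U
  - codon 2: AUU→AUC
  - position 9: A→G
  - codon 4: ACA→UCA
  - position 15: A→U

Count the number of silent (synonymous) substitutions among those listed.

3

Codon 1: AUG (Met) → UUG (Leu) — missense.
Codon 2: AUU (Ile) → AUC (Ile) — synonymous.
Codon 3: CCA (Pro) → CCG (Pro) — synonymous.
Codon 4: ACA (Thr) → UCA (Ser) — missense.
Codon 5: GGA (Gly) → GGU (Gly) — synonymous.
Synonymous: 3 of 5.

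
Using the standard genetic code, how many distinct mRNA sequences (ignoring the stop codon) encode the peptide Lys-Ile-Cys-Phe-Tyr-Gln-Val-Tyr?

Lys: 2 codons.
Ile: 3 codons.
Cys: 2 codons.
Phe: 2 codons.
Tyr: 2 codons.
Gln: 2 codons.
Val: 4 codons.
Tyr: 2 codons.
2 × 3 × 2 × 2 × 2 × 2 × 4 × 2 = 768.

768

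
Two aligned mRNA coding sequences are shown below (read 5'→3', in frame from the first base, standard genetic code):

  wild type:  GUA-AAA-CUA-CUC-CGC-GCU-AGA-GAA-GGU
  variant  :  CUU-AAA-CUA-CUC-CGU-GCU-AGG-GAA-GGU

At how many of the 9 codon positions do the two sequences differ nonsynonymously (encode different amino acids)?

1

Codon 1: GUA Val / CUU Leu — nonsynonymous.
Codon 2: AAA Lys / AAA Lys — identical.
Codon 3: CUA Leu / CUA Leu — identical.
Codon 4: CUC Leu / CUC Leu — identical.
Codon 5: CGC Arg / CGU Arg — synonymous.
Codon 6: GCU Ala / GCU Ala — identical.
Codon 7: AGA Arg / AGG Arg — synonymous.
Codon 8: GAA Glu / GAA Glu — identical.
Codon 9: GGU Gly / GGU Gly — identical.
Nonsynonymous differences: 1.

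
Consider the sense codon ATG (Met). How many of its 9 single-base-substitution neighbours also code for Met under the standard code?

Position 1: none → 0 synonymous.
Position 2: none → 0 synonymous.
Position 3: none → 0 synonymous.
Total: 0 + 0 + 0 = 0.

0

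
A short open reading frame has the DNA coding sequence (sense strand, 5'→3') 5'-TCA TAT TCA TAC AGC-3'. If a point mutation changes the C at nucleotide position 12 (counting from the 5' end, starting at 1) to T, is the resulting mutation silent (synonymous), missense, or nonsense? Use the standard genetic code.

silent

Position 12 falls in codon 4: TAC → Tyr.
After the substitution the codon is TAT → Tyr.
Both encode Tyr, so the change is synonymous.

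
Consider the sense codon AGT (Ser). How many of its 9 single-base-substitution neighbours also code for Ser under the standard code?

1

Position 1: none → 0 synonymous.
Position 2: none → 0 synonymous.
Position 3: AGC → 1 synonymous.
Total: 0 + 0 + 1 = 1.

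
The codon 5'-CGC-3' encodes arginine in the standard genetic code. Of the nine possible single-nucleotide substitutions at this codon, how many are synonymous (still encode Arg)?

Position 1: none → 0 synonymous.
Position 2: none → 0 synonymous.
Position 3: CGU, CGA, CGG → 3 synonymous.
Total: 0 + 0 + 3 = 3.

3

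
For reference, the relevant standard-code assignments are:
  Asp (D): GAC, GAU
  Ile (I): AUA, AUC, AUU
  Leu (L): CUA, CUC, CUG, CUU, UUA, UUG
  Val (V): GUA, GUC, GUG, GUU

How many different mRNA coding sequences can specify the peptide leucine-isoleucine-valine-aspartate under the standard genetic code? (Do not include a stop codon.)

Leu: 6 codons.
Ile: 3 codons.
Val: 4 codons.
Asp: 2 codons.
6 × 3 × 4 × 2 = 144.

144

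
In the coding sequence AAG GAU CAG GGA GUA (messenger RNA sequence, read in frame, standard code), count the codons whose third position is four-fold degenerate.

2

Codon 1 AAG (Lys): third position 2-fold.
Codon 2 GAU (Asp): third position 2-fold.
Codon 3 CAG (Gln): third position 2-fold.
Codon 4 GGA (Gly): third position 4-fold.
Codon 5 GUA (Val): third position 4-fold.
Four-fold degenerate third positions: 2.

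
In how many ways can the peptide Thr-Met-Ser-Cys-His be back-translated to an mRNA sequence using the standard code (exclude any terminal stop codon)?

96

Thr: 4 codons.
Met: 1 codon.
Ser: 6 codons.
Cys: 2 codons.
His: 2 codons.
4 × 1 × 6 × 2 × 2 = 96.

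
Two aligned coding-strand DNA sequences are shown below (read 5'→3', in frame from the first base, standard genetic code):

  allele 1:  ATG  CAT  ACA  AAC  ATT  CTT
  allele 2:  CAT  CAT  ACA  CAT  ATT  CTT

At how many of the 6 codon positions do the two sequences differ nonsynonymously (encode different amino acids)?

2

Codon 1: ATG Met / CAT His — nonsynonymous.
Codon 2: CAT His / CAT His — identical.
Codon 3: ACA Thr / ACA Thr — identical.
Codon 4: AAC Asn / CAT His — nonsynonymous.
Codon 5: ATT Ile / ATT Ile — identical.
Codon 6: CTT Leu / CTT Leu — identical.
Nonsynonymous differences: 2.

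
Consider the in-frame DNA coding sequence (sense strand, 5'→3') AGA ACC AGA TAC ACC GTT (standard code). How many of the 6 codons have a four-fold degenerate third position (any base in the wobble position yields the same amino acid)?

3

Codon 1 AGA (Arg): third position 2-fold.
Codon 2 ACC (Thr): third position 4-fold.
Codon 3 AGA (Arg): third position 2-fold.
Codon 4 TAC (Tyr): third position 2-fold.
Codon 5 ACC (Thr): third position 4-fold.
Codon 6 GTT (Val): third position 4-fold.
Four-fold degenerate third positions: 3.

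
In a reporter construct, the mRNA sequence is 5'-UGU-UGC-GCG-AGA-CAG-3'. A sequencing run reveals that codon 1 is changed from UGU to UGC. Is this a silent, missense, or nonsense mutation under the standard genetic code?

silent

Position 3 falls in codon 1: UGU → Cys.
After the substitution the codon is UGC → Cys.
Both encode Cys, so the change is synonymous.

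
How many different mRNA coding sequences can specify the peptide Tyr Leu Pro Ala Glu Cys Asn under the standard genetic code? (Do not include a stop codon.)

1536

Tyr: 2 codons.
Leu: 6 codons.
Pro: 4 codons.
Ala: 4 codons.
Glu: 2 codons.
Cys: 2 codons.
Asn: 2 codons.
2 × 6 × 4 × 4 × 2 × 2 × 2 = 1536.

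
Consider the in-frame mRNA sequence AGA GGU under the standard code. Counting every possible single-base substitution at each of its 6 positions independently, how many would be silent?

Codon 1 (AGA, Arg): 2 synonymous substitutions.
Codon 2 (GGU, Gly): 3 synonymous substitutions.
Total: 2 + 3 = 5.

5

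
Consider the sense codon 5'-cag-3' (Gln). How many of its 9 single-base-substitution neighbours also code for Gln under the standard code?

Position 1: none → 0 synonymous.
Position 2: none → 0 synonymous.
Position 3: CAA → 1 synonymous.
Total: 0 + 0 + 1 = 1.

1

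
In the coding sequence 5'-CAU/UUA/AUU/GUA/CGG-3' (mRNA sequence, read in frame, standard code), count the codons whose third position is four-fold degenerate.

2

Codon 1 CAU (His): third position 2-fold.
Codon 2 UUA (Leu): third position 2-fold.
Codon 3 AUU (Ile): third position 3-fold.
Codon 4 GUA (Val): third position 4-fold.
Codon 5 CGG (Arg): third position 4-fold.
Four-fold degenerate third positions: 2.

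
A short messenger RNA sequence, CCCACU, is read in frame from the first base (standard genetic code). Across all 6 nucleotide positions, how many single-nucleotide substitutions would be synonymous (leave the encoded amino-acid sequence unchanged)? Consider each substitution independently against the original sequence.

Codon 1 (CCC, Pro): 3 synonymous substitutions.
Codon 2 (ACU, Thr): 3 synonymous substitutions.
Total: 3 + 3 = 6.

6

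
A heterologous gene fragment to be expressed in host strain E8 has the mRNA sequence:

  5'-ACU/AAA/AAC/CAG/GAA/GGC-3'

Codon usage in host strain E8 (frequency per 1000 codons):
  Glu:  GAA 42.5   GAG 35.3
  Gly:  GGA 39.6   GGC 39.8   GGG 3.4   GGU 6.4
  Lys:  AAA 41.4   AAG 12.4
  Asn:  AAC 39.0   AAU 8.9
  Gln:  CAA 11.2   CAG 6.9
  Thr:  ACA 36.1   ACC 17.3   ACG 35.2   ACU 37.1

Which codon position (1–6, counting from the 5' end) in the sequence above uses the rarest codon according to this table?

Codon 1 ACU (Thr): 37.1 per 1000.
Codon 2 AAA (Lys): 41.4 per 1000.
Codon 3 AAC (Asn): 39.0 per 1000.
Codon 4 CAG (Gln): 6.9 per 1000.
Codon 5 GAA (Glu): 42.5 per 1000.
Codon 6 GGC (Gly): 39.8 per 1000.
Lowest frequency is 6.9 at codon 4.

4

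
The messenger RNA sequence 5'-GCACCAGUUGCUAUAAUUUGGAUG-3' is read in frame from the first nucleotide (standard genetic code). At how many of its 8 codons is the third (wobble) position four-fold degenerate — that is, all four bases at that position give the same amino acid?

4

Codon 1 GCA (Ala): third position 4-fold.
Codon 2 CCA (Pro): third position 4-fold.
Codon 3 GUU (Val): third position 4-fold.
Codon 4 GCU (Ala): third position 4-fold.
Codon 5 AUA (Ile): third position 3-fold.
Codon 6 AUU (Ile): third position 3-fold.
Codon 7 UGG (Trp): third position 1-fold.
Codon 8 AUG (Met): third position 1-fold.
Four-fold degenerate third positions: 4.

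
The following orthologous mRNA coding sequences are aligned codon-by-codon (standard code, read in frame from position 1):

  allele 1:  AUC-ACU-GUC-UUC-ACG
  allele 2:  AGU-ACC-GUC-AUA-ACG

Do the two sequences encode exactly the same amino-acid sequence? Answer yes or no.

no

Codon 1: AUC Ile / AGU Ser — nonsynonymous.
Codon 2: ACU Thr / ACC Thr — synonymous.
Codon 3: GUC Val / GUC Val — identical.
Codon 4: UUC Phe / AUA Ile — nonsynonymous.
Codon 5: ACG Thr / ACG Thr — identical.
Nonsynonymous differences: 2 → different protein.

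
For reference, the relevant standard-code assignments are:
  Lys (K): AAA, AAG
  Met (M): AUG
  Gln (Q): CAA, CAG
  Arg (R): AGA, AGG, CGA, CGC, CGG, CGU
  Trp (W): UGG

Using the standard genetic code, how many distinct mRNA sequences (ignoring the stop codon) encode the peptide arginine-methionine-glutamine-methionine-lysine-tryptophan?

24

Arg: 6 codons.
Met: 1 codon.
Gln: 2 codons.
Met: 1 codon.
Lys: 2 codons.
Trp: 1 codon.
6 × 1 × 2 × 1 × 2 × 1 = 24.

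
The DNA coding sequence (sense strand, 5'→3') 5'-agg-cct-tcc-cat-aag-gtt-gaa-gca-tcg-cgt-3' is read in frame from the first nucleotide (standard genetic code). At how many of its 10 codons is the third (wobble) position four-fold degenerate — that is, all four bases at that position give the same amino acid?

6

Codon 1 AGG (Arg): third position 2-fold.
Codon 2 CCT (Pro): third position 4-fold.
Codon 3 TCC (Ser): third position 4-fold.
Codon 4 CAT (His): third position 2-fold.
Codon 5 AAG (Lys): third position 2-fold.
Codon 6 GTT (Val): third position 4-fold.
Codon 7 GAA (Glu): third position 2-fold.
Codon 8 GCA (Ala): third position 4-fold.
Codon 9 TCG (Ser): third position 4-fold.
Codon 10 CGT (Arg): third position 4-fold.
Four-fold degenerate third positions: 6.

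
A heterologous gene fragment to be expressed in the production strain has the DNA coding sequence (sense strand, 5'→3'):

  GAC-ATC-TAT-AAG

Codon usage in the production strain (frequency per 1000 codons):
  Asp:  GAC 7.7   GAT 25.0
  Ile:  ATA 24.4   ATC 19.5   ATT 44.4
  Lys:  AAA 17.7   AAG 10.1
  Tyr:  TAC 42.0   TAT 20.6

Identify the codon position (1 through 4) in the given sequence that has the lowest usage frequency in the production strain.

Codon 1 GAC (Asp): 7.7 per 1000.
Codon 2 ATC (Ile): 19.5 per 1000.
Codon 3 TAT (Tyr): 20.6 per 1000.
Codon 4 AAG (Lys): 10.1 per 1000.
Lowest frequency is 7.7 at codon 1.

1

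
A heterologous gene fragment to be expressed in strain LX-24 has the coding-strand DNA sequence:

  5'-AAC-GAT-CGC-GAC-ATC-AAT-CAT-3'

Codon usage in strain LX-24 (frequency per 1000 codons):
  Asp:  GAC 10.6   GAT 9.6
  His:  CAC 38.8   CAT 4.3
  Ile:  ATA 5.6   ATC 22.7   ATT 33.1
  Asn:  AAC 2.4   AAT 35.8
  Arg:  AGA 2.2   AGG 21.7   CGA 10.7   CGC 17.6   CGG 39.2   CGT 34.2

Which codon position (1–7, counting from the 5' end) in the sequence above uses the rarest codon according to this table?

Codon 1 AAC (Asn): 2.4 per 1000.
Codon 2 GAT (Asp): 9.6 per 1000.
Codon 3 CGC (Arg): 17.6 per 1000.
Codon 4 GAC (Asp): 10.6 per 1000.
Codon 5 ATC (Ile): 22.7 per 1000.
Codon 6 AAT (Asn): 35.8 per 1000.
Codon 7 CAT (His): 4.3 per 1000.
Lowest frequency is 2.4 at codon 1.

1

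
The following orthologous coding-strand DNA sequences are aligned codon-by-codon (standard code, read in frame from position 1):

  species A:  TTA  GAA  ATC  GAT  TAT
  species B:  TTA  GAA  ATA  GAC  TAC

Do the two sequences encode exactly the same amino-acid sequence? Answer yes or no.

yes

Codon 1: TTA Leu / TTA Leu — identical.
Codon 2: GAA Glu / GAA Glu — identical.
Codon 3: ATC Ile / ATA Ile — synonymous.
Codon 4: GAT Asp / GAC Asp — synonymous.
Codon 5: TAT Tyr / TAC Tyr — synonymous.
Nonsynonymous differences: 0 → same protein.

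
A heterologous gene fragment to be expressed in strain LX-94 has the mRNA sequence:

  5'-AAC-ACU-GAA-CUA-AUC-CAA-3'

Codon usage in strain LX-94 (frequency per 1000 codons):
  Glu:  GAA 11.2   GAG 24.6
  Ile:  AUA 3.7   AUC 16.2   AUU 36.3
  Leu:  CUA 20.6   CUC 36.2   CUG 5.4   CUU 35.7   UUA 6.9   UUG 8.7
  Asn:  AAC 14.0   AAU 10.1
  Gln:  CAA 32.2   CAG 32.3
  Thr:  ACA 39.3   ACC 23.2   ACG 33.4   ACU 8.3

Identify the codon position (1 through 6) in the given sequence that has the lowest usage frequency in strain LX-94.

2

Codon 1 AAC (Asn): 14.0 per 1000.
Codon 2 ACU (Thr): 8.3 per 1000.
Codon 3 GAA (Glu): 11.2 per 1000.
Codon 4 CUA (Leu): 20.6 per 1000.
Codon 5 AUC (Ile): 16.2 per 1000.
Codon 6 CAA (Gln): 32.2 per 1000.
Lowest frequency is 8.3 at codon 2.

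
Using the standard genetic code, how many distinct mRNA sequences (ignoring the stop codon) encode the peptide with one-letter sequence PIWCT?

96

Pro: 4 codons.
Ile: 3 codons.
Trp: 1 codon.
Cys: 2 codons.
Thr: 4 codons.
4 × 3 × 1 × 2 × 4 = 96.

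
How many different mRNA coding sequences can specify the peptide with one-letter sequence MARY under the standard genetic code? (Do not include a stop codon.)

48

Met: 1 codon.
Ala: 4 codons.
Arg: 6 codons.
Tyr: 2 codons.
1 × 4 × 6 × 2 = 48.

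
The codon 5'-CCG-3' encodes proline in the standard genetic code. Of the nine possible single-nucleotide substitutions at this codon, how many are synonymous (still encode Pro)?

3

Position 1: none → 0 synonymous.
Position 2: none → 0 synonymous.
Position 3: CCU, CCC, CCA → 3 synonymous.
Total: 0 + 0 + 3 = 3.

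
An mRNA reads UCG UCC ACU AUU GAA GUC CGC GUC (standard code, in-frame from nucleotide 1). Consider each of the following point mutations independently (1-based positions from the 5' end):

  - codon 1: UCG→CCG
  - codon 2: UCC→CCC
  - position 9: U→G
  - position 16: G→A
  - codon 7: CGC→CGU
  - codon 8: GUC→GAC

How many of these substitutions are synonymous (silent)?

Codon 1: UCG (Ser) → CCG (Pro) — missense.
Codon 2: UCC (Ser) → CCC (Pro) — missense.
Codon 3: ACU (Thr) → ACG (Thr) — synonymous.
Codon 6: GUC (Val) → AUC (Ile) — missense.
Codon 7: CGC (Arg) → CGU (Arg) — synonymous.
Codon 8: GUC (Val) → GAC (Asp) — missense.
Synonymous: 2 of 6.

2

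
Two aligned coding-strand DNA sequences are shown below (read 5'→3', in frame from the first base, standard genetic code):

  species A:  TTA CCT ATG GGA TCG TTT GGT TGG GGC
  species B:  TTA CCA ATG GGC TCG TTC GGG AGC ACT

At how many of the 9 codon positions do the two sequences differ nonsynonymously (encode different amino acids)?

Codon 1: TTA Leu / TTA Leu — identical.
Codon 2: CCT Pro / CCA Pro — synonymous.
Codon 3: ATG Met / ATG Met — identical.
Codon 4: GGA Gly / GGC Gly — synonymous.
Codon 5: TCG Ser / TCG Ser — identical.
Codon 6: TTT Phe / TTC Phe — synonymous.
Codon 7: GGT Gly / GGG Gly — synonymous.
Codon 8: TGG Trp / AGC Ser — nonsynonymous.
Codon 9: GGC Gly / ACT Thr — nonsynonymous.
Nonsynonymous differences: 2.

2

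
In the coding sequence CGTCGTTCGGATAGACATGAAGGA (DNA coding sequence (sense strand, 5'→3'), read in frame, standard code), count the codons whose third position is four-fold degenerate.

4

Codon 1 CGT (Arg): third position 4-fold.
Codon 2 CGT (Arg): third position 4-fold.
Codon 3 TCG (Ser): third position 4-fold.
Codon 4 GAT (Asp): third position 2-fold.
Codon 5 AGA (Arg): third position 2-fold.
Codon 6 CAT (His): third position 2-fold.
Codon 7 GAA (Glu): third position 2-fold.
Codon 8 GGA (Gly): third position 4-fold.
Four-fold degenerate third positions: 4.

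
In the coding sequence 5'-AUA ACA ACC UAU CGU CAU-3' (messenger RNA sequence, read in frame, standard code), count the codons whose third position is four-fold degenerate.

Codon 1 AUA (Ile): third position 3-fold.
Codon 2 ACA (Thr): third position 4-fold.
Codon 3 ACC (Thr): third position 4-fold.
Codon 4 UAU (Tyr): third position 2-fold.
Codon 5 CGU (Arg): third position 4-fold.
Codon 6 CAU (His): third position 2-fold.
Four-fold degenerate third positions: 3.

3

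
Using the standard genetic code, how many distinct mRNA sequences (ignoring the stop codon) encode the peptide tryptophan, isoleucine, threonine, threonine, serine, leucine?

Trp: 1 codon.
Ile: 3 codons.
Thr: 4 codons.
Thr: 4 codons.
Ser: 6 codons.
Leu: 6 codons.
1 × 3 × 4 × 4 × 6 × 6 = 1728.

1728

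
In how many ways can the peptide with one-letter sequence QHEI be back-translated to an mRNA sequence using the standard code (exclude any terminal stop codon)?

Gln: 2 codons.
His: 2 codons.
Glu: 2 codons.
Ile: 3 codons.
2 × 2 × 2 × 3 = 24.

24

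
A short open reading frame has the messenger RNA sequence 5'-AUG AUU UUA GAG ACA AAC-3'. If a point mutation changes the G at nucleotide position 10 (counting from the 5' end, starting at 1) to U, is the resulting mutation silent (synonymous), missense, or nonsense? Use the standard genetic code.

nonsense

Position 10 falls in codon 4: GAG → Glu.
After the substitution the codon is UAG → Stop.
The new codon is a stop codon, so this is a nonsense mutation.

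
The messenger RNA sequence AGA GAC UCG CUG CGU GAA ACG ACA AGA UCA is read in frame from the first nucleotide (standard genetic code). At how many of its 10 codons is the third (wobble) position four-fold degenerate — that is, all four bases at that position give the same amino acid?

Codon 1 AGA (Arg): third position 2-fold.
Codon 2 GAC (Asp): third position 2-fold.
Codon 3 UCG (Ser): third position 4-fold.
Codon 4 CUG (Leu): third position 4-fold.
Codon 5 CGU (Arg): third position 4-fold.
Codon 6 GAA (Glu): third position 2-fold.
Codon 7 ACG (Thr): third position 4-fold.
Codon 8 ACA (Thr): third position 4-fold.
Codon 9 AGA (Arg): third position 2-fold.
Codon 10 UCA (Ser): third position 4-fold.
Four-fold degenerate third positions: 6.

6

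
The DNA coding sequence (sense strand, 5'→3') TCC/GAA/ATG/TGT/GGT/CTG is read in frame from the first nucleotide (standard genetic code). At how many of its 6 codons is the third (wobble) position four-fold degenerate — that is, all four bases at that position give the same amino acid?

3

Codon 1 TCC (Ser): third position 4-fold.
Codon 2 GAA (Glu): third position 2-fold.
Codon 3 ATG (Met): third position 1-fold.
Codon 4 TGT (Cys): third position 2-fold.
Codon 5 GGT (Gly): third position 4-fold.
Codon 6 CTG (Leu): third position 4-fold.
Four-fold degenerate third positions: 3.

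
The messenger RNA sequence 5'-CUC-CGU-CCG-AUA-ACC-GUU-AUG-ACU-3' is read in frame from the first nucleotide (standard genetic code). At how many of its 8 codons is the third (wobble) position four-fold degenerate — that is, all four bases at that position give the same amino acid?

Codon 1 CUC (Leu): third position 4-fold.
Codon 2 CGU (Arg): third position 4-fold.
Codon 3 CCG (Pro): third position 4-fold.
Codon 4 AUA (Ile): third position 3-fold.
Codon 5 ACC (Thr): third position 4-fold.
Codon 6 GUU (Val): third position 4-fold.
Codon 7 AUG (Met): third position 1-fold.
Codon 8 ACU (Thr): third position 4-fold.
Four-fold degenerate third positions: 6.

6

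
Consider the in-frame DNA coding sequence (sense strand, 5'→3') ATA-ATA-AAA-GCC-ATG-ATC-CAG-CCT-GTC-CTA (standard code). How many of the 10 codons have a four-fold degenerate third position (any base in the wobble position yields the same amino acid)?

Codon 1 ATA (Ile): third position 3-fold.
Codon 2 ATA (Ile): third position 3-fold.
Codon 3 AAA (Lys): third position 2-fold.
Codon 4 GCC (Ala): third position 4-fold.
Codon 5 ATG (Met): third position 1-fold.
Codon 6 ATC (Ile): third position 3-fold.
Codon 7 CAG (Gln): third position 2-fold.
Codon 8 CCT (Pro): third position 4-fold.
Codon 9 GTC (Val): third position 4-fold.
Codon 10 CTA (Leu): third position 4-fold.
Four-fold degenerate third positions: 4.

4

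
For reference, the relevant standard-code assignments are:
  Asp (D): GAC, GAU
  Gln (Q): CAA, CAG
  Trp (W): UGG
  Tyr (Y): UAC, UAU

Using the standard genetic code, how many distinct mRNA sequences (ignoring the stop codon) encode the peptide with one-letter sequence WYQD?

8

Trp: 1 codon.
Tyr: 2 codons.
Gln: 2 codons.
Asp: 2 codons.
1 × 2 × 2 × 2 = 8.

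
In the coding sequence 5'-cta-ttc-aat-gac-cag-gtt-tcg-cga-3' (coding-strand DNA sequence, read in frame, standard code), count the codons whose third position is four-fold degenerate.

Codon 1 CTA (Leu): third position 4-fold.
Codon 2 TTC (Phe): third position 2-fold.
Codon 3 AAT (Asn): third position 2-fold.
Codon 4 GAC (Asp): third position 2-fold.
Codon 5 CAG (Gln): third position 2-fold.
Codon 6 GTT (Val): third position 4-fold.
Codon 7 TCG (Ser): third position 4-fold.
Codon 8 CGA (Arg): third position 4-fold.
Four-fold degenerate third positions: 4.

4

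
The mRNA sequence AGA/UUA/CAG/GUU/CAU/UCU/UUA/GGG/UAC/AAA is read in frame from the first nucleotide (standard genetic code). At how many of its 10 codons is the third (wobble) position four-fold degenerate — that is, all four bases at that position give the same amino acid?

3

Codon 1 AGA (Arg): third position 2-fold.
Codon 2 UUA (Leu): third position 2-fold.
Codon 3 CAG (Gln): third position 2-fold.
Codon 4 GUU (Val): third position 4-fold.
Codon 5 CAU (His): third position 2-fold.
Codon 6 UCU (Ser): third position 4-fold.
Codon 7 UUA (Leu): third position 2-fold.
Codon 8 GGG (Gly): third position 4-fold.
Codon 9 UAC (Tyr): third position 2-fold.
Codon 10 AAA (Lys): third position 2-fold.
Four-fold degenerate third positions: 3.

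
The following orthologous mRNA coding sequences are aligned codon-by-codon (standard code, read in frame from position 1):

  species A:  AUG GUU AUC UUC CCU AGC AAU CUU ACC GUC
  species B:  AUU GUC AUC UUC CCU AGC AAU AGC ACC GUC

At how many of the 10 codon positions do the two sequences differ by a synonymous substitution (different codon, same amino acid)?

1

Codon 1: AUG Met / AUU Ile — nonsynonymous.
Codon 2: GUU Val / GUC Val — synonymous.
Codon 3: AUC Ile / AUC Ile — identical.
Codon 4: UUC Phe / UUC Phe — identical.
Codon 5: CCU Pro / CCU Pro — identical.
Codon 6: AGC Ser / AGC Ser — identical.
Codon 7: AAU Asn / AAU Asn — identical.
Codon 8: CUU Leu / AGC Ser — nonsynonymous.
Codon 9: ACC Thr / ACC Thr — identical.
Codon 10: GUC Val / GUC Val — identical.
Synonymous differences: 1.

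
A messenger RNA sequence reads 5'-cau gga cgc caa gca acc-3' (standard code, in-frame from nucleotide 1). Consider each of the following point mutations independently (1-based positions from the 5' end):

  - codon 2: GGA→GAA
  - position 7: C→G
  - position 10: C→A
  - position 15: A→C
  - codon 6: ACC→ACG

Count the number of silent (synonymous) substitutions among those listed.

2

Codon 2: GGA (Gly) → GAA (Glu) — missense.
Codon 3: CGC (Arg) → GGC (Gly) — missense.
Codon 4: CAA (Gln) → AAA (Lys) — missense.
Codon 5: GCA (Ala) → GCC (Ala) — synonymous.
Codon 6: ACC (Thr) → ACG (Thr) — synonymous.
Synonymous: 2 of 5.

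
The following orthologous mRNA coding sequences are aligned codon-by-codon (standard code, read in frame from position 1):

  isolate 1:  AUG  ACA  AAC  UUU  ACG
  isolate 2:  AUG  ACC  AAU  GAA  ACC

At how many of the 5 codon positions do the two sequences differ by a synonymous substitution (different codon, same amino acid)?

Codon 1: AUG Met / AUG Met — identical.
Codon 2: ACA Thr / ACC Thr — synonymous.
Codon 3: AAC Asn / AAU Asn — synonymous.
Codon 4: UUU Phe / GAA Glu — nonsynonymous.
Codon 5: ACG Thr / ACC Thr — synonymous.
Synonymous differences: 3.

3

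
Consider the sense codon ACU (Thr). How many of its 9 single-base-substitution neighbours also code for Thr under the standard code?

3

Position 1: none → 0 synonymous.
Position 2: none → 0 synonymous.
Position 3: ACC, ACA, ACG → 3 synonymous.
Total: 0 + 0 + 3 = 3.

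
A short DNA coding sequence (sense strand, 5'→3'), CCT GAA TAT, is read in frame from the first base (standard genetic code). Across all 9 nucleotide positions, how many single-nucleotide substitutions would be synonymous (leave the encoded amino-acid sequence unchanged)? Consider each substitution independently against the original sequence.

Codon 1 (CCT, Pro): 3 synonymous substitutions.
Codon 2 (GAA, Glu): 1 synonymous substitution.
Codon 3 (TAT, Tyr): 1 synonymous substitution.
Total: 3 + 1 + 1 = 5.

5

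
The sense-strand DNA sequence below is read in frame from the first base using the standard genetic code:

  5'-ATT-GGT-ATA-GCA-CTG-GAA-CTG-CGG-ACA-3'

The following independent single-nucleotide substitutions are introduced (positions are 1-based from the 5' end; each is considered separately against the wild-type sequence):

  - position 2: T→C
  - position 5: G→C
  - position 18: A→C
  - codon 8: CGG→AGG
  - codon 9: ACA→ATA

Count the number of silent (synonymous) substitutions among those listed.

1

Codon 1: ATT (Ile) → ACT (Thr) — missense.
Codon 2: GGT (Gly) → GCT (Ala) — missense.
Codon 6: GAA (Glu) → GAC (Asp) — missense.
Codon 8: CGG (Arg) → AGG (Arg) — synonymous.
Codon 9: ACA (Thr) → ATA (Ile) — missense.
Synonymous: 1 of 5.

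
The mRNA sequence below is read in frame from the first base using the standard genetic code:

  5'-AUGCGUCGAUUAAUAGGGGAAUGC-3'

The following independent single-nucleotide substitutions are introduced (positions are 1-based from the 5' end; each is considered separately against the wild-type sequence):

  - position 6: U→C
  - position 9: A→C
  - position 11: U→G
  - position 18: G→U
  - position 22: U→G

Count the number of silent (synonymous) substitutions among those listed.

3

Codon 2: CGU (Arg) → CGC (Arg) — synonymous.
Codon 3: CGA (Arg) → CGC (Arg) — synonymous.
Codon 4: UUA (Leu) → UGA (Stop) — nonsense.
Codon 6: GGG (Gly) → GGU (Gly) — synonymous.
Codon 8: UGC (Cys) → GGC (Gly) — missense.
Synonymous: 3 of 5.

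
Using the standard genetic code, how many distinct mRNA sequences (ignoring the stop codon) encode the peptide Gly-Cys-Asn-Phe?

Gly: 4 codons.
Cys: 2 codons.
Asn: 2 codons.
Phe: 2 codons.
4 × 2 × 2 × 2 = 32.

32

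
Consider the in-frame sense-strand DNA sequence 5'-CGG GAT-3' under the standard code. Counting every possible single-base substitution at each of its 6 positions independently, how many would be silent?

Codon 1 (CGG, Arg): 4 synonymous substitutions.
Codon 2 (GAT, Asp): 1 synonymous substitution.
Total: 4 + 1 = 5.

5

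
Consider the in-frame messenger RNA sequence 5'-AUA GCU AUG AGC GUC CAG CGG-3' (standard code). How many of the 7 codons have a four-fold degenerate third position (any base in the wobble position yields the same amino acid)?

Codon 1 AUA (Ile): third position 3-fold.
Codon 2 GCU (Ala): third position 4-fold.
Codon 3 AUG (Met): third position 1-fold.
Codon 4 AGC (Ser): third position 2-fold.
Codon 5 GUC (Val): third position 4-fold.
Codon 6 CAG (Gln): third position 2-fold.
Codon 7 CGG (Arg): third position 4-fold.
Four-fold degenerate third positions: 3.

3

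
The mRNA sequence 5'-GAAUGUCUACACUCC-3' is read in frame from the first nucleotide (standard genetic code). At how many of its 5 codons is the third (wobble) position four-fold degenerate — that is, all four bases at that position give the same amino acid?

Codon 1 GAA (Glu): third position 2-fold.
Codon 2 UGU (Cys): third position 2-fold.
Codon 3 CUA (Leu): third position 4-fold.
Codon 4 CAC (His): third position 2-fold.
Codon 5 UCC (Ser): third position 4-fold.
Four-fold degenerate third positions: 2.

2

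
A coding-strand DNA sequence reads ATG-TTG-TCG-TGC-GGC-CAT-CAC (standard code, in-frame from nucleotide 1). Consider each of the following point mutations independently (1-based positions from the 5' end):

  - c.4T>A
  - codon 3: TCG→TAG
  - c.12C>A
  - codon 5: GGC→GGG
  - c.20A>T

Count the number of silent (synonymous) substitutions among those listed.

1

Codon 2: TTG (Leu) → ATG (Met) — missense.
Codon 3: TCG (Ser) → TAG (Stop) — nonsense.
Codon 4: TGC (Cys) → TGA (Stop) — nonsense.
Codon 5: GGC (Gly) → GGG (Gly) — synonymous.
Codon 7: CAC (His) → CTC (Leu) — missense.
Synonymous: 1 of 5.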